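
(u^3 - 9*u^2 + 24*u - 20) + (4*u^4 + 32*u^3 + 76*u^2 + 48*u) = 4*u^4 + 33*u^3 + 67*u^2 + 72*u - 20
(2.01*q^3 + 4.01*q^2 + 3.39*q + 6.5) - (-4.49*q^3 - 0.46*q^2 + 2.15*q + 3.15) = 6.5*q^3 + 4.47*q^2 + 1.24*q + 3.35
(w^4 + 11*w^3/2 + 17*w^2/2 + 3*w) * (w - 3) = w^5 + 5*w^4/2 - 8*w^3 - 45*w^2/2 - 9*w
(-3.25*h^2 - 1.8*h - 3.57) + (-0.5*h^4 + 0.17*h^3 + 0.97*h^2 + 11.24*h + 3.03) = -0.5*h^4 + 0.17*h^3 - 2.28*h^2 + 9.44*h - 0.54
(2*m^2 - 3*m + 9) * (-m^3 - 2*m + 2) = -2*m^5 + 3*m^4 - 13*m^3 + 10*m^2 - 24*m + 18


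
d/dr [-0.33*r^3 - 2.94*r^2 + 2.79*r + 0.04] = -0.99*r^2 - 5.88*r + 2.79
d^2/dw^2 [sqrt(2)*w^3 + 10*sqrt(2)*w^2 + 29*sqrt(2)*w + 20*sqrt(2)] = sqrt(2)*(6*w + 20)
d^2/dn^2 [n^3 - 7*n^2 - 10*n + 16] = 6*n - 14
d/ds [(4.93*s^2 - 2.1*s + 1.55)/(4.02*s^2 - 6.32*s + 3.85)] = (-22.7156*s^2 + 25.499*s + 1.711)/(16.1604*s^4 - 50.8128*s^3 + 70.8964*s^2 - 48.664*s + 14.8225)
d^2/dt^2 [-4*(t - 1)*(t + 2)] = -8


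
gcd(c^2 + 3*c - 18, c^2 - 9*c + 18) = c - 3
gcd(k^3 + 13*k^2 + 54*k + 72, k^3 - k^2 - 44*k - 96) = k^2 + 7*k + 12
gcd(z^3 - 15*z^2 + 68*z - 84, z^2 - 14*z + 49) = z - 7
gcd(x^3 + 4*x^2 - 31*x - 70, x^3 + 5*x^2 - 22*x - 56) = x^2 + 9*x + 14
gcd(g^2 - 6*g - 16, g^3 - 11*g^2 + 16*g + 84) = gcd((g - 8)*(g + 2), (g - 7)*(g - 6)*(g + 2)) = g + 2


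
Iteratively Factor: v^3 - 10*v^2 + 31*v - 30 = (v - 3)*(v^2 - 7*v + 10) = (v - 3)*(v - 2)*(v - 5)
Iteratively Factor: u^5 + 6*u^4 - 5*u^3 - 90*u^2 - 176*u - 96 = (u + 4)*(u^4 + 2*u^3 - 13*u^2 - 38*u - 24) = (u - 4)*(u + 4)*(u^3 + 6*u^2 + 11*u + 6) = (u - 4)*(u + 2)*(u + 4)*(u^2 + 4*u + 3) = (u - 4)*(u + 1)*(u + 2)*(u + 4)*(u + 3)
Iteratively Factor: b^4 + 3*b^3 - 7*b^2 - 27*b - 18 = (b + 2)*(b^3 + b^2 - 9*b - 9) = (b + 2)*(b + 3)*(b^2 - 2*b - 3) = (b + 1)*(b + 2)*(b + 3)*(b - 3)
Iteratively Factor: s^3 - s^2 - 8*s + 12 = (s + 3)*(s^2 - 4*s + 4) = (s - 2)*(s + 3)*(s - 2)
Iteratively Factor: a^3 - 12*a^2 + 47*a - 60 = (a - 3)*(a^2 - 9*a + 20) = (a - 5)*(a - 3)*(a - 4)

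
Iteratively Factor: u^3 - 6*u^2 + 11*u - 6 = (u - 3)*(u^2 - 3*u + 2) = (u - 3)*(u - 1)*(u - 2)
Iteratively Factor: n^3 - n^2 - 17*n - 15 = (n + 3)*(n^2 - 4*n - 5) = (n + 1)*(n + 3)*(n - 5)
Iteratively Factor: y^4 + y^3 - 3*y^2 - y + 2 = (y - 1)*(y^3 + 2*y^2 - y - 2) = (y - 1)*(y + 2)*(y^2 - 1) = (y - 1)^2*(y + 2)*(y + 1)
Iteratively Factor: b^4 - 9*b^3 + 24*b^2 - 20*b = (b - 2)*(b^3 - 7*b^2 + 10*b) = (b - 2)^2*(b^2 - 5*b) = (b - 5)*(b - 2)^2*(b)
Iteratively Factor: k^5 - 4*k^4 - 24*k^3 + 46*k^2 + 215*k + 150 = (k + 3)*(k^4 - 7*k^3 - 3*k^2 + 55*k + 50) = (k - 5)*(k + 3)*(k^3 - 2*k^2 - 13*k - 10) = (k - 5)*(k + 2)*(k + 3)*(k^2 - 4*k - 5) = (k - 5)*(k + 1)*(k + 2)*(k + 3)*(k - 5)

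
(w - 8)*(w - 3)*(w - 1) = w^3 - 12*w^2 + 35*w - 24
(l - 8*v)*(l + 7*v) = l^2 - l*v - 56*v^2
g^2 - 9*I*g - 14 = (g - 7*I)*(g - 2*I)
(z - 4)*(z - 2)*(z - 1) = z^3 - 7*z^2 + 14*z - 8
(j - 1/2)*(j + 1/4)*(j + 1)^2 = j^4 + 7*j^3/4 + 3*j^2/8 - j/2 - 1/8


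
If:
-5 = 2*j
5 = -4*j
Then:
No Solution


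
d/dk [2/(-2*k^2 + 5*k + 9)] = 2*(4*k - 5)/(-2*k^2 + 5*k + 9)^2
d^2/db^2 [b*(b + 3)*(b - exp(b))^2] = 2*b*(1 - exp(b))^2*(b + 3) + 4*b*(1 - exp(b))*(b - exp(b)) - 2*b*(b + 3)*(b - exp(b))*exp(b) + 4*(1 - exp(b))*(b + 3)*(b - exp(b)) + 2*(b - exp(b))^2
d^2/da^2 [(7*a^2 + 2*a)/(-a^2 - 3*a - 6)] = 2*(19*a^3 + 126*a^2 + 36*a - 216)/(a^6 + 9*a^5 + 45*a^4 + 135*a^3 + 270*a^2 + 324*a + 216)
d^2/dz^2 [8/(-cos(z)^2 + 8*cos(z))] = 16*((1 - cos(2*z))^2/2 + 15*cos(z) + 33*cos(2*z)/2 - 3*cos(3*z) - 99/2)/((cos(z) - 8)^3*cos(z)^3)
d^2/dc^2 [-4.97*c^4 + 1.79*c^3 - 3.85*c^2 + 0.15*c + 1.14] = -59.64*c^2 + 10.74*c - 7.7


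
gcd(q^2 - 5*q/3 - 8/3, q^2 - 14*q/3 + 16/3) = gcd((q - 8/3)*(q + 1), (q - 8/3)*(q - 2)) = q - 8/3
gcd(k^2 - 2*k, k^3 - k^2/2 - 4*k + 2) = k - 2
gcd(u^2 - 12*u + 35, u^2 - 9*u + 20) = u - 5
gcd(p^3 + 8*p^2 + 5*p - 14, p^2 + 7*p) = p + 7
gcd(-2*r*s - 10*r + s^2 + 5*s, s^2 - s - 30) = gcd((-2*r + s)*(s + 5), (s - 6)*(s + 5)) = s + 5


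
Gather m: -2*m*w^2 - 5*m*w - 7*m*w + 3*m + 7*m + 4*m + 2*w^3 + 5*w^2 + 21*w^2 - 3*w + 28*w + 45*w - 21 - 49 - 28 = m*(-2*w^2 - 12*w + 14) + 2*w^3 + 26*w^2 + 70*w - 98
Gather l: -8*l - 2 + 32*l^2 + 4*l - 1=32*l^2 - 4*l - 3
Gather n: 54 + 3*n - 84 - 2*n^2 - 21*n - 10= -2*n^2 - 18*n - 40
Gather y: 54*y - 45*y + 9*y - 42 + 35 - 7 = 18*y - 14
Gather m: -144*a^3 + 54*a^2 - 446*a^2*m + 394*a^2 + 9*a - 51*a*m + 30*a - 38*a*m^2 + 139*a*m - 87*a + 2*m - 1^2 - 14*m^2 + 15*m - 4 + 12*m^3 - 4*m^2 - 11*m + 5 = -144*a^3 + 448*a^2 - 48*a + 12*m^3 + m^2*(-38*a - 18) + m*(-446*a^2 + 88*a + 6)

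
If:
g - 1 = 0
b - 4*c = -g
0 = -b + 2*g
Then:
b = 2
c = 3/4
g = 1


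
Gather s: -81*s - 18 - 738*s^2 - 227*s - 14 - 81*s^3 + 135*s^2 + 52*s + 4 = -81*s^3 - 603*s^2 - 256*s - 28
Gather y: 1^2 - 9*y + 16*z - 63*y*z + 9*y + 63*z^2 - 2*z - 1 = -63*y*z + 63*z^2 + 14*z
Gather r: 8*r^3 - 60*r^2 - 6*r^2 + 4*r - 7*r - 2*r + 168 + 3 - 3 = 8*r^3 - 66*r^2 - 5*r + 168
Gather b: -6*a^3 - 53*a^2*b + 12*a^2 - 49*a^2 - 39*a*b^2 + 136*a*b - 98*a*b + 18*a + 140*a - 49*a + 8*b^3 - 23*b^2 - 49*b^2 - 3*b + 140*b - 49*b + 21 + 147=-6*a^3 - 37*a^2 + 109*a + 8*b^3 + b^2*(-39*a - 72) + b*(-53*a^2 + 38*a + 88) + 168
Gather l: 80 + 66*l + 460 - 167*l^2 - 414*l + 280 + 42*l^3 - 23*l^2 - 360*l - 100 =42*l^3 - 190*l^2 - 708*l + 720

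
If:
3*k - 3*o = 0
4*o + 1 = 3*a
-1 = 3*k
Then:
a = -1/9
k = -1/3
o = -1/3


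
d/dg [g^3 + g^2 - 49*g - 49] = 3*g^2 + 2*g - 49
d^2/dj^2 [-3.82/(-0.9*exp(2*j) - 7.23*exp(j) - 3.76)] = (3.82*(1.8*exp(j) + 7.23)*(3.6*exp(j) + 14.46)*exp(j) - (13.752*exp(j) + 27.6186)*(0.9*exp(2*j) + 7.23*exp(j) + 3.76))*exp(j)/(0.9*exp(2*j) + 7.23*exp(j) + 3.76)^3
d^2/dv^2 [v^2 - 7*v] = 2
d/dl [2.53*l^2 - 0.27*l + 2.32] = 5.06*l - 0.27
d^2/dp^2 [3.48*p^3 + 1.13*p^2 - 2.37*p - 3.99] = 20.88*p + 2.26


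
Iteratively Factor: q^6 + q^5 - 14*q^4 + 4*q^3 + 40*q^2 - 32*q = (q)*(q^5 + q^4 - 14*q^3 + 4*q^2 + 40*q - 32) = q*(q + 4)*(q^4 - 3*q^3 - 2*q^2 + 12*q - 8) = q*(q + 2)*(q + 4)*(q^3 - 5*q^2 + 8*q - 4) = q*(q - 1)*(q + 2)*(q + 4)*(q^2 - 4*q + 4) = q*(q - 2)*(q - 1)*(q + 2)*(q + 4)*(q - 2)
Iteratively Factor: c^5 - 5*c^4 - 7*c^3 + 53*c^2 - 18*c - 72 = (c - 2)*(c^4 - 3*c^3 - 13*c^2 + 27*c + 36) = (c - 3)*(c - 2)*(c^3 - 13*c - 12) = (c - 3)*(c - 2)*(c + 1)*(c^2 - c - 12) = (c - 4)*(c - 3)*(c - 2)*(c + 1)*(c + 3)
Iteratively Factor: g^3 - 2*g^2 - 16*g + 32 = (g - 2)*(g^2 - 16) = (g - 2)*(g + 4)*(g - 4)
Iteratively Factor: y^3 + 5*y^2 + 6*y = (y)*(y^2 + 5*y + 6) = y*(y + 2)*(y + 3)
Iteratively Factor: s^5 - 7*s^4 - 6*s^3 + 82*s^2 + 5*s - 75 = (s - 1)*(s^4 - 6*s^3 - 12*s^2 + 70*s + 75) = (s - 5)*(s - 1)*(s^3 - s^2 - 17*s - 15) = (s - 5)*(s - 1)*(s + 1)*(s^2 - 2*s - 15) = (s - 5)*(s - 1)*(s + 1)*(s + 3)*(s - 5)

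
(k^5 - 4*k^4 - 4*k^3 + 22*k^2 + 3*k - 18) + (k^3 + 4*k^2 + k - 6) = k^5 - 4*k^4 - 3*k^3 + 26*k^2 + 4*k - 24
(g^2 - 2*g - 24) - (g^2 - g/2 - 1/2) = -3*g/2 - 47/2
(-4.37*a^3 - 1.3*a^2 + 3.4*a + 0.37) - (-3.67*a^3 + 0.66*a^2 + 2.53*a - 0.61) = -0.7*a^3 - 1.96*a^2 + 0.87*a + 0.98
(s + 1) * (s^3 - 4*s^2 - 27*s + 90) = s^4 - 3*s^3 - 31*s^2 + 63*s + 90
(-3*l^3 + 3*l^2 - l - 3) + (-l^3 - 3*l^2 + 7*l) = -4*l^3 + 6*l - 3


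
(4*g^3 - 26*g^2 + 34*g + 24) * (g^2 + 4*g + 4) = 4*g^5 - 10*g^4 - 54*g^3 + 56*g^2 + 232*g + 96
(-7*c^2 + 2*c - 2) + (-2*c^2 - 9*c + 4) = -9*c^2 - 7*c + 2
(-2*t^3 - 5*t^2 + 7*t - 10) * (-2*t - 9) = 4*t^4 + 28*t^3 + 31*t^2 - 43*t + 90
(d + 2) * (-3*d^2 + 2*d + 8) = -3*d^3 - 4*d^2 + 12*d + 16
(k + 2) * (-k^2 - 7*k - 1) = -k^3 - 9*k^2 - 15*k - 2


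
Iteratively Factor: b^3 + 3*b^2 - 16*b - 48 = (b + 3)*(b^2 - 16) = (b + 3)*(b + 4)*(b - 4)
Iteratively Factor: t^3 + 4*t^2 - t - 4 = (t + 1)*(t^2 + 3*t - 4) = (t + 1)*(t + 4)*(t - 1)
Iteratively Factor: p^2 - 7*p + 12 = (p - 3)*(p - 4)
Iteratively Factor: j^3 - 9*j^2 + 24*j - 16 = (j - 4)*(j^2 - 5*j + 4) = (j - 4)*(j - 1)*(j - 4)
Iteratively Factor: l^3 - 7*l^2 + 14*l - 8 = (l - 1)*(l^2 - 6*l + 8) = (l - 2)*(l - 1)*(l - 4)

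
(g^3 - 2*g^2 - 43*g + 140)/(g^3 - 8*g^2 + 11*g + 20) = (g + 7)/(g + 1)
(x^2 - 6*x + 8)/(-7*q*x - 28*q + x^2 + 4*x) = (-x^2 + 6*x - 8)/(7*q*x + 28*q - x^2 - 4*x)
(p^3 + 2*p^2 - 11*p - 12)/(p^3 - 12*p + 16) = (p^2 - 2*p - 3)/(p^2 - 4*p + 4)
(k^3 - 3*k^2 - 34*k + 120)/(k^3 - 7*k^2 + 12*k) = (k^2 + k - 30)/(k*(k - 3))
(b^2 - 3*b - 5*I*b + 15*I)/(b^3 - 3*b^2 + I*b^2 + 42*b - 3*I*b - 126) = (b - 5*I)/(b^2 + I*b + 42)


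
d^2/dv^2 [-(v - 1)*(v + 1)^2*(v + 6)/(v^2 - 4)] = 2*(-v^6 + 12*v^4 - 21*v^3 - 138*v^2 - 252*v - 56)/(v^6 - 12*v^4 + 48*v^2 - 64)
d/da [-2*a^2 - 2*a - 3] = -4*a - 2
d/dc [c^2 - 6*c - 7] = 2*c - 6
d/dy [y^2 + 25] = 2*y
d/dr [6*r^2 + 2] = 12*r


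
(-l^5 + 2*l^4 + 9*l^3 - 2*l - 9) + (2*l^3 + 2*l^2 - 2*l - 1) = -l^5 + 2*l^4 + 11*l^3 + 2*l^2 - 4*l - 10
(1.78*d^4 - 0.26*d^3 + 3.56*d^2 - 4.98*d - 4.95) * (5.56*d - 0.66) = 9.8968*d^5 - 2.6204*d^4 + 19.9652*d^3 - 30.0384*d^2 - 24.2352*d + 3.267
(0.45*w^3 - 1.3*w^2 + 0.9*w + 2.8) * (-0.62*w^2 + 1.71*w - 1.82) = -0.279*w^5 + 1.5755*w^4 - 3.6*w^3 + 2.169*w^2 + 3.15*w - 5.096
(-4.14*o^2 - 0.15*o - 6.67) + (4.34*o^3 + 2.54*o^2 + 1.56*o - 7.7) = 4.34*o^3 - 1.6*o^2 + 1.41*o - 14.37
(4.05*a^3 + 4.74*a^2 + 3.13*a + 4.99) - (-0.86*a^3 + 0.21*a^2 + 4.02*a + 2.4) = 4.91*a^3 + 4.53*a^2 - 0.89*a + 2.59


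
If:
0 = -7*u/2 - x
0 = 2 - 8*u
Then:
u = 1/4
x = -7/8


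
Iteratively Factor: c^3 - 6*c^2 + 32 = (c - 4)*(c^2 - 2*c - 8) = (c - 4)*(c + 2)*(c - 4)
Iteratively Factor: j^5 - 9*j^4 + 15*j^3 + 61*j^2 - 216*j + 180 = (j - 2)*(j^4 - 7*j^3 + j^2 + 63*j - 90) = (j - 2)*(j + 3)*(j^3 - 10*j^2 + 31*j - 30) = (j - 3)*(j - 2)*(j + 3)*(j^2 - 7*j + 10) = (j - 3)*(j - 2)^2*(j + 3)*(j - 5)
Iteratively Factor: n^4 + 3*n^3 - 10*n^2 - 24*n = (n - 3)*(n^3 + 6*n^2 + 8*n) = (n - 3)*(n + 4)*(n^2 + 2*n) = (n - 3)*(n + 2)*(n + 4)*(n)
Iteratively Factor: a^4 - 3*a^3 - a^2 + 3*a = (a - 3)*(a^3 - a) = a*(a - 3)*(a^2 - 1) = a*(a - 3)*(a - 1)*(a + 1)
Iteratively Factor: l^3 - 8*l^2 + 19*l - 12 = (l - 1)*(l^2 - 7*l + 12) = (l - 4)*(l - 1)*(l - 3)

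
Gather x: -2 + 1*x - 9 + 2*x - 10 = 3*x - 21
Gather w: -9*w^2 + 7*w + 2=-9*w^2 + 7*w + 2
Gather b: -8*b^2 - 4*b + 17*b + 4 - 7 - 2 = -8*b^2 + 13*b - 5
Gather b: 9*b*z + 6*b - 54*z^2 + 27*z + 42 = b*(9*z + 6) - 54*z^2 + 27*z + 42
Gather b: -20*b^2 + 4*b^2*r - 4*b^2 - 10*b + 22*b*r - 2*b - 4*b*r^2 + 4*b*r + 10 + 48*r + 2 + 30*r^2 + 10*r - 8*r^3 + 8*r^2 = b^2*(4*r - 24) + b*(-4*r^2 + 26*r - 12) - 8*r^3 + 38*r^2 + 58*r + 12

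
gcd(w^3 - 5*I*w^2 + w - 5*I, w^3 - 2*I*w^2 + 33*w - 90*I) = w - 5*I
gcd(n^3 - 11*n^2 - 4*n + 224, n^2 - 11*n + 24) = n - 8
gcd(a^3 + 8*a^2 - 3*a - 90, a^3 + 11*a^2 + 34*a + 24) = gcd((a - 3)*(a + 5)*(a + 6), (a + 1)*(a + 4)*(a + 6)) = a + 6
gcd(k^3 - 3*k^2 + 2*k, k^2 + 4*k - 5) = k - 1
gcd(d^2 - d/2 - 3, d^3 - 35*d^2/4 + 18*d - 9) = d - 2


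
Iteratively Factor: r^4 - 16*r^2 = (r)*(r^3 - 16*r) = r*(r - 4)*(r^2 + 4*r) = r^2*(r - 4)*(r + 4)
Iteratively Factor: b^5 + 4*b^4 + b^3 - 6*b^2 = (b + 2)*(b^4 + 2*b^3 - 3*b^2) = (b + 2)*(b + 3)*(b^3 - b^2) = b*(b + 2)*(b + 3)*(b^2 - b) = b^2*(b + 2)*(b + 3)*(b - 1)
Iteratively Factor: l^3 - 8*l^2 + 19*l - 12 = (l - 1)*(l^2 - 7*l + 12) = (l - 3)*(l - 1)*(l - 4)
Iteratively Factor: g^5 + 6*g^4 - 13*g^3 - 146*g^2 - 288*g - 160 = (g + 2)*(g^4 + 4*g^3 - 21*g^2 - 104*g - 80) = (g + 2)*(g + 4)*(g^3 - 21*g - 20) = (g + 2)*(g + 4)^2*(g^2 - 4*g - 5) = (g + 1)*(g + 2)*(g + 4)^2*(g - 5)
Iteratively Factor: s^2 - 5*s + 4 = (s - 1)*(s - 4)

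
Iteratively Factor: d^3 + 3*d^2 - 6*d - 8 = (d + 1)*(d^2 + 2*d - 8) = (d + 1)*(d + 4)*(d - 2)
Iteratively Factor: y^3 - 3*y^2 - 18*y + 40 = (y - 2)*(y^2 - y - 20) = (y - 2)*(y + 4)*(y - 5)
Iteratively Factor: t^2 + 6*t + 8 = (t + 4)*(t + 2)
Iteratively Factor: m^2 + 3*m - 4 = (m + 4)*(m - 1)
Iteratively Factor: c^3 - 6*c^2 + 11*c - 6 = (c - 2)*(c^2 - 4*c + 3) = (c - 3)*(c - 2)*(c - 1)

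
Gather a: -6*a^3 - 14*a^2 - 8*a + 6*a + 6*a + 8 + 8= -6*a^3 - 14*a^2 + 4*a + 16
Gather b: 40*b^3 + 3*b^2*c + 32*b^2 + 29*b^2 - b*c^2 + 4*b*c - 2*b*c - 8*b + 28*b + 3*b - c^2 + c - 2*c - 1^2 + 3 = 40*b^3 + b^2*(3*c + 61) + b*(-c^2 + 2*c + 23) - c^2 - c + 2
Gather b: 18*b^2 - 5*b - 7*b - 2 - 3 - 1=18*b^2 - 12*b - 6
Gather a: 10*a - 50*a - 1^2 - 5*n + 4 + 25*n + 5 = -40*a + 20*n + 8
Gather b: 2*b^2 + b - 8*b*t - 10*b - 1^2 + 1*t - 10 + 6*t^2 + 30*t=2*b^2 + b*(-8*t - 9) + 6*t^2 + 31*t - 11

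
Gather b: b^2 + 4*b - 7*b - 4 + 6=b^2 - 3*b + 2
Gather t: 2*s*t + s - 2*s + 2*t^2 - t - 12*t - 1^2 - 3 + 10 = -s + 2*t^2 + t*(2*s - 13) + 6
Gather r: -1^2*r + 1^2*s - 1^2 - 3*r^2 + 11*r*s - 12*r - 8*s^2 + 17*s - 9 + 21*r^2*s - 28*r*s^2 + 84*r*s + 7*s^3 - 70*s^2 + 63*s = r^2*(21*s - 3) + r*(-28*s^2 + 95*s - 13) + 7*s^3 - 78*s^2 + 81*s - 10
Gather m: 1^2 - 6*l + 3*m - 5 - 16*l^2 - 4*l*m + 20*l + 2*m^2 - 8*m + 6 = -16*l^2 + 14*l + 2*m^2 + m*(-4*l - 5) + 2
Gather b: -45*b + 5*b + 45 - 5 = 40 - 40*b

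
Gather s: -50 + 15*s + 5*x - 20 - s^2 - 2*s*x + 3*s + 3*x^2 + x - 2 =-s^2 + s*(18 - 2*x) + 3*x^2 + 6*x - 72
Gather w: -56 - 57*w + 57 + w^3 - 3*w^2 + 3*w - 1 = w^3 - 3*w^2 - 54*w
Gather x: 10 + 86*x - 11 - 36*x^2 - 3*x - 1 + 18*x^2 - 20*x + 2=-18*x^2 + 63*x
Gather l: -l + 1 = 1 - l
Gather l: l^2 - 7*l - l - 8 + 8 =l^2 - 8*l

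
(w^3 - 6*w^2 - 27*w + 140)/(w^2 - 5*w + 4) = (w^2 - 2*w - 35)/(w - 1)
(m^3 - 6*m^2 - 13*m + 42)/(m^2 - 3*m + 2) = (m^2 - 4*m - 21)/(m - 1)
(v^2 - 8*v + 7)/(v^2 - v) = (v - 7)/v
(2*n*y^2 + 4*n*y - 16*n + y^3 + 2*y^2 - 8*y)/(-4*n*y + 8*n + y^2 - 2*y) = (2*n*y + 8*n + y^2 + 4*y)/(-4*n + y)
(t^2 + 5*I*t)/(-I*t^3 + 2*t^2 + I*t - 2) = t*(I*t - 5)/(t^3 + 2*I*t^2 - t - 2*I)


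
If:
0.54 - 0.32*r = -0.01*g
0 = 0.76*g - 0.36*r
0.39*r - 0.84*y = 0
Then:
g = 0.81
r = 1.71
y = 0.80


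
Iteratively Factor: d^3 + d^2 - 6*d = (d - 2)*(d^2 + 3*d) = d*(d - 2)*(d + 3)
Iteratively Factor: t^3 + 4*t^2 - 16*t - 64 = (t + 4)*(t^2 - 16) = (t + 4)^2*(t - 4)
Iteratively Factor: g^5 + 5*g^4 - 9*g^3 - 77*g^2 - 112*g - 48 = (g + 1)*(g^4 + 4*g^3 - 13*g^2 - 64*g - 48) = (g + 1)*(g + 4)*(g^3 - 13*g - 12) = (g - 4)*(g + 1)*(g + 4)*(g^2 + 4*g + 3) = (g - 4)*(g + 1)^2*(g + 4)*(g + 3)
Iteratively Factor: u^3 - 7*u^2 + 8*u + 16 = (u - 4)*(u^2 - 3*u - 4) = (u - 4)^2*(u + 1)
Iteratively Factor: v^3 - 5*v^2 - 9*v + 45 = (v - 5)*(v^2 - 9) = (v - 5)*(v - 3)*(v + 3)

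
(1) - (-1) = 2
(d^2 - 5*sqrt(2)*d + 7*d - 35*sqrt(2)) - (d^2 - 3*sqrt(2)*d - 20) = -2*sqrt(2)*d + 7*d - 35*sqrt(2) + 20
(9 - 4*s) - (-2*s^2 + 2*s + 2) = 2*s^2 - 6*s + 7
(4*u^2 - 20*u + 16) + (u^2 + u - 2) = 5*u^2 - 19*u + 14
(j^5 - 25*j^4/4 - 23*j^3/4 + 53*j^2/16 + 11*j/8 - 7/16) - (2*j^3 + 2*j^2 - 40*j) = j^5 - 25*j^4/4 - 31*j^3/4 + 21*j^2/16 + 331*j/8 - 7/16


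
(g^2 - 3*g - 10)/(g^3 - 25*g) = (g + 2)/(g*(g + 5))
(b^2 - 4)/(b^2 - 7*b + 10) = (b + 2)/(b - 5)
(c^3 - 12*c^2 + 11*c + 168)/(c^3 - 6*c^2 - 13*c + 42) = (c - 8)/(c - 2)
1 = 1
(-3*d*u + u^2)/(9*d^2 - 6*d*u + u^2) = u/(-3*d + u)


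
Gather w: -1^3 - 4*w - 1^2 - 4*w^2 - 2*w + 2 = -4*w^2 - 6*w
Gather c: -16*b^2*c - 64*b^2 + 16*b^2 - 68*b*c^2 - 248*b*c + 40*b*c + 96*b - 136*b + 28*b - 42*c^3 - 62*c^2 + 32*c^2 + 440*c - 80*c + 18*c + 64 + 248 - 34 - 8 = -48*b^2 - 12*b - 42*c^3 + c^2*(-68*b - 30) + c*(-16*b^2 - 208*b + 378) + 270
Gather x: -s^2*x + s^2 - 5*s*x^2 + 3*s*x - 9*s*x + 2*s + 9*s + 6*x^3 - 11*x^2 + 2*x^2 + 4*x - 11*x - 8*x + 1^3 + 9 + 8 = s^2 + 11*s + 6*x^3 + x^2*(-5*s - 9) + x*(-s^2 - 6*s - 15) + 18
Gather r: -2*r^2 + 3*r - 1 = -2*r^2 + 3*r - 1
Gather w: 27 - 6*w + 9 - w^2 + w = -w^2 - 5*w + 36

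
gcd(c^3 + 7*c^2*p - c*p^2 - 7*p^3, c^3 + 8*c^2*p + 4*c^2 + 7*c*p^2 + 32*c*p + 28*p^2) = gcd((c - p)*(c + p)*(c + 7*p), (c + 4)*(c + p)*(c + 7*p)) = c^2 + 8*c*p + 7*p^2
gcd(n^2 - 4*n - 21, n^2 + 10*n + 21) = n + 3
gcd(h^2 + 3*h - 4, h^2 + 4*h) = h + 4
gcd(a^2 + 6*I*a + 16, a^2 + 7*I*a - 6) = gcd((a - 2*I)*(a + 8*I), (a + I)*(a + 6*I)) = 1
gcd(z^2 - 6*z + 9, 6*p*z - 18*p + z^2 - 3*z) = z - 3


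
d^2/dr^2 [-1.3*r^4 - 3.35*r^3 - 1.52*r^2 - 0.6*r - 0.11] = -15.6*r^2 - 20.1*r - 3.04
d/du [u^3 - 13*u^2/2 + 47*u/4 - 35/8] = 3*u^2 - 13*u + 47/4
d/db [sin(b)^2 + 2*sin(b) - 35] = 2*(sin(b) + 1)*cos(b)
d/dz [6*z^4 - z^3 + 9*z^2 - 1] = 3*z*(8*z^2 - z + 6)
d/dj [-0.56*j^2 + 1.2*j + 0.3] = 1.2 - 1.12*j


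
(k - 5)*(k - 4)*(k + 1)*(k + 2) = k^4 - 6*k^3 - 5*k^2 + 42*k + 40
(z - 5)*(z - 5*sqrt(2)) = z^2 - 5*sqrt(2)*z - 5*z + 25*sqrt(2)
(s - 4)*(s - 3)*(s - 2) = s^3 - 9*s^2 + 26*s - 24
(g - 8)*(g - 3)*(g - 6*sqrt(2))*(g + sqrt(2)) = g^4 - 11*g^3 - 5*sqrt(2)*g^3 + 12*g^2 + 55*sqrt(2)*g^2 - 120*sqrt(2)*g + 132*g - 288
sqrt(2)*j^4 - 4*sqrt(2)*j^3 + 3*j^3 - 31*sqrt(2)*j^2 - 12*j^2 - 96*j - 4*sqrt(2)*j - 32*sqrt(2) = (j - 8)*(j + 4)*(j + sqrt(2))*(sqrt(2)*j + 1)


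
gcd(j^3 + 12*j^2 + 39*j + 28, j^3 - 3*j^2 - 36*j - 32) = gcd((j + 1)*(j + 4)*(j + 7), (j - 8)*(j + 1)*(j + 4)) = j^2 + 5*j + 4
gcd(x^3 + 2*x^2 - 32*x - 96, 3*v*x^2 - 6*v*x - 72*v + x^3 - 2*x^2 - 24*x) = x^2 - 2*x - 24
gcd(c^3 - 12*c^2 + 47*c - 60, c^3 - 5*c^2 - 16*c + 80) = c^2 - 9*c + 20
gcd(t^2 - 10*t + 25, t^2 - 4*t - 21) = 1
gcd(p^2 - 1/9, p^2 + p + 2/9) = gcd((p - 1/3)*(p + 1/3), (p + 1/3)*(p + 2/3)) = p + 1/3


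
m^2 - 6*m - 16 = (m - 8)*(m + 2)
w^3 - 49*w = w*(w - 7)*(w + 7)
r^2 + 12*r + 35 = (r + 5)*(r + 7)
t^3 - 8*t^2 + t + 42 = (t - 7)*(t - 3)*(t + 2)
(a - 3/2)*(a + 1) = a^2 - a/2 - 3/2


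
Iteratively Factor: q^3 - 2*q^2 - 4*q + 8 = (q + 2)*(q^2 - 4*q + 4) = (q - 2)*(q + 2)*(q - 2)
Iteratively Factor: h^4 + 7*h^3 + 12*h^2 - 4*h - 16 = (h - 1)*(h^3 + 8*h^2 + 20*h + 16) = (h - 1)*(h + 2)*(h^2 + 6*h + 8) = (h - 1)*(h + 2)^2*(h + 4)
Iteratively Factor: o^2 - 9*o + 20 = (o - 4)*(o - 5)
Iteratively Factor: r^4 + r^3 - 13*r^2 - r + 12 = (r + 1)*(r^3 - 13*r + 12) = (r - 3)*(r + 1)*(r^2 + 3*r - 4) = (r - 3)*(r + 1)*(r + 4)*(r - 1)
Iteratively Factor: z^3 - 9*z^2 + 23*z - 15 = (z - 1)*(z^2 - 8*z + 15) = (z - 5)*(z - 1)*(z - 3)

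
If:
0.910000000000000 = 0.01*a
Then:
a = 91.00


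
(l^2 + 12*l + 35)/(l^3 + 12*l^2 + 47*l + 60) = (l + 7)/(l^2 + 7*l + 12)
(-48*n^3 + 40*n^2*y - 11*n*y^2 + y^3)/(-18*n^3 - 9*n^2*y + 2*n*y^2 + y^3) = (16*n^2 - 8*n*y + y^2)/(6*n^2 + 5*n*y + y^2)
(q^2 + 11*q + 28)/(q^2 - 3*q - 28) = (q + 7)/(q - 7)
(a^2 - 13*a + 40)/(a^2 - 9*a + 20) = (a - 8)/(a - 4)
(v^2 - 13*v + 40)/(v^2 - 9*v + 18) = (v^2 - 13*v + 40)/(v^2 - 9*v + 18)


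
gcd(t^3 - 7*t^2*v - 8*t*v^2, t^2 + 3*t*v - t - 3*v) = 1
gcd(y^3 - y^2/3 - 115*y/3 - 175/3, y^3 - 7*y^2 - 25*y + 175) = y^2 - 2*y - 35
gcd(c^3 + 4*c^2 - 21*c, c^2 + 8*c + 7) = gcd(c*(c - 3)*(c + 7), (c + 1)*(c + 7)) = c + 7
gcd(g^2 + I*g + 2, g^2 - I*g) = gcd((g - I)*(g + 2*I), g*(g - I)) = g - I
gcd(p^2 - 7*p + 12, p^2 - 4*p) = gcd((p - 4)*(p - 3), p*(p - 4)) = p - 4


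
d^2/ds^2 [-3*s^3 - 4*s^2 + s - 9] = -18*s - 8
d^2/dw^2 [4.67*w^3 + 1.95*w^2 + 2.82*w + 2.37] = 28.02*w + 3.9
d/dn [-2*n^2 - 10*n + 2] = -4*n - 10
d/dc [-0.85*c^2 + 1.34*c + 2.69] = 1.34 - 1.7*c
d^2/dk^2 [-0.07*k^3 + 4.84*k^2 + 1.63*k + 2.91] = 9.68 - 0.42*k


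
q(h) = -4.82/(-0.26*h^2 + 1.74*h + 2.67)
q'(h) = -4.82*(0.52*h - 1.74)/(-0.26*h^2 + 1.74*h + 2.67)^2 = (8.3868 - 2.5064*h)/(-0.26*h^2 + 1.74*h + 2.67)^2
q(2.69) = -0.88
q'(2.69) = 0.05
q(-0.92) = -5.68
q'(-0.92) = 14.83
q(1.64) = -1.00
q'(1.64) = 0.18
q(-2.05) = 2.42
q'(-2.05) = 3.42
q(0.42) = -1.44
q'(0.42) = 0.65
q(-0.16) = -2.02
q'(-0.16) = 1.54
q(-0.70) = -3.64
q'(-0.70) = 5.78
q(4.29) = -0.90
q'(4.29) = -0.08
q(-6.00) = 0.28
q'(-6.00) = 0.08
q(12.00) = 0.35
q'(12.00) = -0.11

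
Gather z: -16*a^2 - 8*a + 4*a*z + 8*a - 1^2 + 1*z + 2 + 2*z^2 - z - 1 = -16*a^2 + 4*a*z + 2*z^2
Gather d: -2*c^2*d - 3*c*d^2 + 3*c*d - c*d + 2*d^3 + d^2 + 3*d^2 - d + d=2*d^3 + d^2*(4 - 3*c) + d*(-2*c^2 + 2*c)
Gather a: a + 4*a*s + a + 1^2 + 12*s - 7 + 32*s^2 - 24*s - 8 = a*(4*s + 2) + 32*s^2 - 12*s - 14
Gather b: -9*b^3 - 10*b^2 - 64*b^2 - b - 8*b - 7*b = -9*b^3 - 74*b^2 - 16*b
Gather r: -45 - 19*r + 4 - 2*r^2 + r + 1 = -2*r^2 - 18*r - 40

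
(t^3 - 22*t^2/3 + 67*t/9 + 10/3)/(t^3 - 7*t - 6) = (-9*t^3 + 66*t^2 - 67*t - 30)/(9*(-t^3 + 7*t + 6))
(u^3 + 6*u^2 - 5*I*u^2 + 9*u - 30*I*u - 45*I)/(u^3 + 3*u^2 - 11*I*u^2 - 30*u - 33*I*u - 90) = (u + 3)/(u - 6*I)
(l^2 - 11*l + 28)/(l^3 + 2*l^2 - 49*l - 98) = (l - 4)/(l^2 + 9*l + 14)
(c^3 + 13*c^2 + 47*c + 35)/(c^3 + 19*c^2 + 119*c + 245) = (c + 1)/(c + 7)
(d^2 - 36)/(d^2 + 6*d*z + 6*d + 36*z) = (d - 6)/(d + 6*z)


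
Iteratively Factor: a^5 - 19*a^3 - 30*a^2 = (a)*(a^4 - 19*a^2 - 30*a) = a*(a - 5)*(a^3 + 5*a^2 + 6*a) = a^2*(a - 5)*(a^2 + 5*a + 6) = a^2*(a - 5)*(a + 2)*(a + 3)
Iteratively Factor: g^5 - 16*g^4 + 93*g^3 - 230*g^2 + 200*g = (g - 4)*(g^4 - 12*g^3 + 45*g^2 - 50*g) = (g - 5)*(g - 4)*(g^3 - 7*g^2 + 10*g) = (g - 5)*(g - 4)*(g - 2)*(g^2 - 5*g) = g*(g - 5)*(g - 4)*(g - 2)*(g - 5)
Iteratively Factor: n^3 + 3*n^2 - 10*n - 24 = (n - 3)*(n^2 + 6*n + 8) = (n - 3)*(n + 4)*(n + 2)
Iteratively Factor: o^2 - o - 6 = (o - 3)*(o + 2)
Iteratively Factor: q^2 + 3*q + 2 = (q + 2)*(q + 1)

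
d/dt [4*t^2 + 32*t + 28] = 8*t + 32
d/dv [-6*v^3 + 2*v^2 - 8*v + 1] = -18*v^2 + 4*v - 8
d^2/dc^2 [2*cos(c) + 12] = -2*cos(c)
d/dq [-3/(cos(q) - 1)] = -3*sin(q)/(cos(q) - 1)^2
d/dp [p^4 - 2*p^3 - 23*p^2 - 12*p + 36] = 4*p^3 - 6*p^2 - 46*p - 12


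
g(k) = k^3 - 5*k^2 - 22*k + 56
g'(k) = 3*k^2 - 10*k - 22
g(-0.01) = 56.22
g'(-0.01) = -21.90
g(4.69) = -54.00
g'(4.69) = -2.91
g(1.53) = 14.22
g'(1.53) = -30.28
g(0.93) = 32.02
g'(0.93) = -28.71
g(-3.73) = 16.60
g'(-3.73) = 57.04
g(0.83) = 34.87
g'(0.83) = -28.23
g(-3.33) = 36.89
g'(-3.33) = 44.57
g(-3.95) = 3.26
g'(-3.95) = 64.31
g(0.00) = 56.00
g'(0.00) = -22.00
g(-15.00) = -4114.00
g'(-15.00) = 803.00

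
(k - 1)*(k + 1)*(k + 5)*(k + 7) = k^4 + 12*k^3 + 34*k^2 - 12*k - 35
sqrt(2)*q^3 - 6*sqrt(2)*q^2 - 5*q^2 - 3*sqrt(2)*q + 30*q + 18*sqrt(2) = (q - 6)*(q - 3*sqrt(2))*(sqrt(2)*q + 1)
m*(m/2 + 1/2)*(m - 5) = m^3/2 - 2*m^2 - 5*m/2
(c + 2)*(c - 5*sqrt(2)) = c^2 - 5*sqrt(2)*c + 2*c - 10*sqrt(2)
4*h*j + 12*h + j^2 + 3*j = (4*h + j)*(j + 3)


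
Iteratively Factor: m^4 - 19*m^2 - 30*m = (m - 5)*(m^3 + 5*m^2 + 6*m) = (m - 5)*(m + 2)*(m^2 + 3*m) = (m - 5)*(m + 2)*(m + 3)*(m)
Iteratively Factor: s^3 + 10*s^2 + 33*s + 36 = (s + 4)*(s^2 + 6*s + 9) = (s + 3)*(s + 4)*(s + 3)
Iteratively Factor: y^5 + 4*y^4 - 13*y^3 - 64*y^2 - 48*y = (y + 4)*(y^4 - 13*y^2 - 12*y) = y*(y + 4)*(y^3 - 13*y - 12) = y*(y - 4)*(y + 4)*(y^2 + 4*y + 3) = y*(y - 4)*(y + 1)*(y + 4)*(y + 3)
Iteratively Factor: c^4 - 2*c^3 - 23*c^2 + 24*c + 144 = (c + 3)*(c^3 - 5*c^2 - 8*c + 48) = (c + 3)^2*(c^2 - 8*c + 16) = (c - 4)*(c + 3)^2*(c - 4)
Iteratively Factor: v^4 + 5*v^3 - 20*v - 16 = (v + 4)*(v^3 + v^2 - 4*v - 4) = (v - 2)*(v + 4)*(v^2 + 3*v + 2) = (v - 2)*(v + 2)*(v + 4)*(v + 1)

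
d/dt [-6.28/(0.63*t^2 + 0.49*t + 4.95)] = (7.9128*t + 3.0772)/(0.63*t^2 + 0.49*t + 4.95)^2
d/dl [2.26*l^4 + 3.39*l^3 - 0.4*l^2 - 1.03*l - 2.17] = 9.04*l^3 + 10.17*l^2 - 0.8*l - 1.03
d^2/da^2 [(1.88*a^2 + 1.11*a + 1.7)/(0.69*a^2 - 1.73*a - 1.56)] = (5.545254*a^3 + 16.998012*a^2 - 5.006916*a + 16.99462)/(0.328509*a^6 - 2.470959*a^5 + 3.967155*a^4 + 5.995315*a^3 - 8.96922*a^2 - 12.630384*a - 3.796416)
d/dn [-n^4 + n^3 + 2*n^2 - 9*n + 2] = -4*n^3 + 3*n^2 + 4*n - 9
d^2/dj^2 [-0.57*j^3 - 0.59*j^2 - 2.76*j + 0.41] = -3.42*j - 1.18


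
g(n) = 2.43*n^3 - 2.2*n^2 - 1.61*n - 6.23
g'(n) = 7.29*n^2 - 4.4*n - 1.61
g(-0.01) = -6.21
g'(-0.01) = -1.57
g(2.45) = 12.36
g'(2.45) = 31.37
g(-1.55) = -18.07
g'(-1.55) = 22.72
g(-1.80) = -24.63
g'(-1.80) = 29.93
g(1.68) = -3.62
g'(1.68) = 11.57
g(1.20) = -7.13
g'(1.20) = 3.61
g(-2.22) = -40.09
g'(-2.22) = 44.09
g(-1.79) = -24.33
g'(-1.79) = 29.62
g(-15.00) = -8678.33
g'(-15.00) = 1704.64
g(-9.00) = -1941.41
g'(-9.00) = 628.48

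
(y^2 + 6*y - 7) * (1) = y^2 + 6*y - 7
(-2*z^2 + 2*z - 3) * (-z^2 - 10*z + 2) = 2*z^4 + 18*z^3 - 21*z^2 + 34*z - 6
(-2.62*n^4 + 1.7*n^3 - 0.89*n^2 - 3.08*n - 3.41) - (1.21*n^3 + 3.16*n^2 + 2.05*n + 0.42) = -2.62*n^4 + 0.49*n^3 - 4.05*n^2 - 5.13*n - 3.83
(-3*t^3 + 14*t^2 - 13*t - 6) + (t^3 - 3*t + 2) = -2*t^3 + 14*t^2 - 16*t - 4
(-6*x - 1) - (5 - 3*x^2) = 3*x^2 - 6*x - 6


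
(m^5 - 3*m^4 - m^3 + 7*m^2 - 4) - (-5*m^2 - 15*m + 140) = m^5 - 3*m^4 - m^3 + 12*m^2 + 15*m - 144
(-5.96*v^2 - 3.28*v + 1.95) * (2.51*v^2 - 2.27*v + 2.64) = -14.9596*v^4 + 5.2964*v^3 - 3.3943*v^2 - 13.0857*v + 5.148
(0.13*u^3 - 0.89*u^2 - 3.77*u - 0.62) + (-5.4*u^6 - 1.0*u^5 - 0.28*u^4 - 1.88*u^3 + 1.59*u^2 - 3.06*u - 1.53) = -5.4*u^6 - 1.0*u^5 - 0.28*u^4 - 1.75*u^3 + 0.7*u^2 - 6.83*u - 2.15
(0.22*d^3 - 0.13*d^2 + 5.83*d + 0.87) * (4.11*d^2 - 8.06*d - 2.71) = 0.9042*d^5 - 2.3075*d^4 + 24.4129*d^3 - 43.0618*d^2 - 22.8115*d - 2.3577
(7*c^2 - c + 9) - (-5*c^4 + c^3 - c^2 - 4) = 5*c^4 - c^3 + 8*c^2 - c + 13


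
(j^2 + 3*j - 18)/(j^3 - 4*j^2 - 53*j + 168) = (j + 6)/(j^2 - j - 56)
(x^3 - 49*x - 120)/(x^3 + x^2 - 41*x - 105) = (x - 8)/(x - 7)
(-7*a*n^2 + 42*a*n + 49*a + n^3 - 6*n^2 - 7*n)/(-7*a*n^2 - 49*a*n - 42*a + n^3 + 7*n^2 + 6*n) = (n - 7)/(n + 6)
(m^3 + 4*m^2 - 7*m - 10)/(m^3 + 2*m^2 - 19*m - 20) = (m - 2)/(m - 4)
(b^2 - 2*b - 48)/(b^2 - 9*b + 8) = (b + 6)/(b - 1)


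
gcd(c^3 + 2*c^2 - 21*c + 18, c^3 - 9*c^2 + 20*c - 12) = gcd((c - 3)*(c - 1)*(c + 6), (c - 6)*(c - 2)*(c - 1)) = c - 1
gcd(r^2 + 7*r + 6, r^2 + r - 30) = r + 6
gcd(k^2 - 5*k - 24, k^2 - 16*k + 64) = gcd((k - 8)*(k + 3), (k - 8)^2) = k - 8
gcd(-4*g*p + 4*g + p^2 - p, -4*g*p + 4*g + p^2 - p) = -4*g*p + 4*g + p^2 - p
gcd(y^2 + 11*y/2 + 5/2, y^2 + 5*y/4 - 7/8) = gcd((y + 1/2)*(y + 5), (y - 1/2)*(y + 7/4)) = 1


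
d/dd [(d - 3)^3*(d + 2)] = (d - 3)^2*(4*d + 3)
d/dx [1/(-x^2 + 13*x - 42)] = (2*x - 13)/(x^2 - 13*x + 42)^2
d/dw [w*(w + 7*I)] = 2*w + 7*I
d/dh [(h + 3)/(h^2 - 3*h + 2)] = (h^2 - 3*h - (h + 3)*(2*h - 3) + 2)/(h^2 - 3*h + 2)^2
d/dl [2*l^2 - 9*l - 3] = 4*l - 9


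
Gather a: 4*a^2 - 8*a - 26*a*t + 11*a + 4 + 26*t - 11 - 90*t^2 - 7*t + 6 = 4*a^2 + a*(3 - 26*t) - 90*t^2 + 19*t - 1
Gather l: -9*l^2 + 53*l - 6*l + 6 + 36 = -9*l^2 + 47*l + 42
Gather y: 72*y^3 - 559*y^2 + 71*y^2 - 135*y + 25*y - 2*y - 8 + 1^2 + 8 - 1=72*y^3 - 488*y^2 - 112*y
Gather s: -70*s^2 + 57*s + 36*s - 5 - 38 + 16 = -70*s^2 + 93*s - 27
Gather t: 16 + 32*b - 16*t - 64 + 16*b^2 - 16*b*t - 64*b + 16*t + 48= 16*b^2 - 16*b*t - 32*b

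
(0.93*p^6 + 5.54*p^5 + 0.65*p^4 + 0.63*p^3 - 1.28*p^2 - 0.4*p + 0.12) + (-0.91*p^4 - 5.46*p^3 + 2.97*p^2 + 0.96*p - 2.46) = 0.93*p^6 + 5.54*p^5 - 0.26*p^4 - 4.83*p^3 + 1.69*p^2 + 0.56*p - 2.34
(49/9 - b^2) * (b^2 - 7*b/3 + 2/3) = -b^4 + 7*b^3/3 + 43*b^2/9 - 343*b/27 + 98/27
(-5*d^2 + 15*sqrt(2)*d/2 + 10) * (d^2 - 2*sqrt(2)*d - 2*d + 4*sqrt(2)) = -5*d^4 + 10*d^3 + 35*sqrt(2)*d^3/2 - 35*sqrt(2)*d^2 - 20*d^2 - 20*sqrt(2)*d + 40*d + 40*sqrt(2)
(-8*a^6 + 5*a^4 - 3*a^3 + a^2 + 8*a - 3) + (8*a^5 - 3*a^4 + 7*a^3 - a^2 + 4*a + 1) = -8*a^6 + 8*a^5 + 2*a^4 + 4*a^3 + 12*a - 2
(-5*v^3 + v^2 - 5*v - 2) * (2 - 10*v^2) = 50*v^5 - 10*v^4 + 40*v^3 + 22*v^2 - 10*v - 4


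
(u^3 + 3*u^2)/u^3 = (u + 3)/u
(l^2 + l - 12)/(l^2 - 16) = (l - 3)/(l - 4)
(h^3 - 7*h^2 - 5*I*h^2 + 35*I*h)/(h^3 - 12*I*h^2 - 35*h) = (h - 7)/(h - 7*I)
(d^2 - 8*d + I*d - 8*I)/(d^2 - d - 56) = (d + I)/(d + 7)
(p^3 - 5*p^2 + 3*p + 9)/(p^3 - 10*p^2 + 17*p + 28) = (p^2 - 6*p + 9)/(p^2 - 11*p + 28)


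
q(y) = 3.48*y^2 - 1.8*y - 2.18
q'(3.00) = 19.08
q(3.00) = 23.74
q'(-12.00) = -85.32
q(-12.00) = 520.54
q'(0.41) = 1.05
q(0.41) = -2.33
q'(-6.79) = -49.06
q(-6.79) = 170.48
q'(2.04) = 12.40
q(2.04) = 8.63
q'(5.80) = 38.57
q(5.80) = 104.45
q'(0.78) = 3.63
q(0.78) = -1.47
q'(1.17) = 6.34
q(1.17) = 0.48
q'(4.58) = 30.08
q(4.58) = 62.57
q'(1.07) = 5.65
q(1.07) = -0.12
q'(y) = 6.96*y - 1.8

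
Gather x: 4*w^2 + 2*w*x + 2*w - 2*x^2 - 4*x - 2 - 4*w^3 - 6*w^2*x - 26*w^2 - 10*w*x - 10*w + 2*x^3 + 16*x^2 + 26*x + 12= -4*w^3 - 22*w^2 - 8*w + 2*x^3 + 14*x^2 + x*(-6*w^2 - 8*w + 22) + 10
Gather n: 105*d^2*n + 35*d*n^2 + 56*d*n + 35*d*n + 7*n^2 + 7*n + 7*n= n^2*(35*d + 7) + n*(105*d^2 + 91*d + 14)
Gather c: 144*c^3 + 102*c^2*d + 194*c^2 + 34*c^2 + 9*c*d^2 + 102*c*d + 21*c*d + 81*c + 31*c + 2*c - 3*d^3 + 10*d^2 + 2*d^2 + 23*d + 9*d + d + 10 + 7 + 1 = 144*c^3 + c^2*(102*d + 228) + c*(9*d^2 + 123*d + 114) - 3*d^3 + 12*d^2 + 33*d + 18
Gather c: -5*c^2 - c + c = -5*c^2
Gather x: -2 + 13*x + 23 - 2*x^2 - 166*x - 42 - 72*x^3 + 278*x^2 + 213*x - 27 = -72*x^3 + 276*x^2 + 60*x - 48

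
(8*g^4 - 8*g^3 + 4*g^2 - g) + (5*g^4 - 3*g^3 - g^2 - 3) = 13*g^4 - 11*g^3 + 3*g^2 - g - 3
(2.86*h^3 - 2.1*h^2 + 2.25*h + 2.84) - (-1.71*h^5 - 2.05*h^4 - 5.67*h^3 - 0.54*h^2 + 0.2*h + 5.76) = 1.71*h^5 + 2.05*h^4 + 8.53*h^3 - 1.56*h^2 + 2.05*h - 2.92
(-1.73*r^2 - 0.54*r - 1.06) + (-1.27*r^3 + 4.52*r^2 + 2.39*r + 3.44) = -1.27*r^3 + 2.79*r^2 + 1.85*r + 2.38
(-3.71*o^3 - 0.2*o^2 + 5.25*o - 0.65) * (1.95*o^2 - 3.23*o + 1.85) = -7.2345*o^5 + 11.5933*o^4 + 4.02*o^3 - 18.595*o^2 + 11.812*o - 1.2025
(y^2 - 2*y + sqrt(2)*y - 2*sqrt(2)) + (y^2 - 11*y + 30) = 2*y^2 - 13*y + sqrt(2)*y - 2*sqrt(2) + 30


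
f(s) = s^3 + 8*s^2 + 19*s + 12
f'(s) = 3*s^2 + 16*s + 19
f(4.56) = 359.81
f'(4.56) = 154.34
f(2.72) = 142.99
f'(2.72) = 84.72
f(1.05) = 41.93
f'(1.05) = 39.11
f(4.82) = 401.42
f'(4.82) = 165.82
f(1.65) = 69.62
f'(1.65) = 53.57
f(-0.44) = 5.10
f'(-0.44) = 12.54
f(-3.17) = 0.31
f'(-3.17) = -1.57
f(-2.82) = -0.39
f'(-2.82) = -2.26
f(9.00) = 1560.00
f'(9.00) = 406.00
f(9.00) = 1560.00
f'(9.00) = 406.00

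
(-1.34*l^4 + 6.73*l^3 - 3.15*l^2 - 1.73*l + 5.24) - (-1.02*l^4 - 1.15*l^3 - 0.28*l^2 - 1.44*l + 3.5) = -0.32*l^4 + 7.88*l^3 - 2.87*l^2 - 0.29*l + 1.74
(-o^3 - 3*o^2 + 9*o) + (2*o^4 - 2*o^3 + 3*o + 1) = 2*o^4 - 3*o^3 - 3*o^2 + 12*o + 1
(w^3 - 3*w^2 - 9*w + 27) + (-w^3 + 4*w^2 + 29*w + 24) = w^2 + 20*w + 51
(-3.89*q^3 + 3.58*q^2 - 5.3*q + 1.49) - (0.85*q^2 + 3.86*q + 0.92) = -3.89*q^3 + 2.73*q^2 - 9.16*q + 0.57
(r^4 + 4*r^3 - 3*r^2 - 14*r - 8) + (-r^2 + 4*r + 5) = r^4 + 4*r^3 - 4*r^2 - 10*r - 3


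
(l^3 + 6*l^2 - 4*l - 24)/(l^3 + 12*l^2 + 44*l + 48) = (l - 2)/(l + 4)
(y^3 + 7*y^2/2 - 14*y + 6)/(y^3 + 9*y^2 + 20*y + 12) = (y^2 - 5*y/2 + 1)/(y^2 + 3*y + 2)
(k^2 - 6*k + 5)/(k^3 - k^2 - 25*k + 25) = 1/(k + 5)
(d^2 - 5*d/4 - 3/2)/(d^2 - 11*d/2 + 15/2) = (4*d^2 - 5*d - 6)/(2*(2*d^2 - 11*d + 15))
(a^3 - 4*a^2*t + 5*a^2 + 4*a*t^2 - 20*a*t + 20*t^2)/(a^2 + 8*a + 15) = (a^2 - 4*a*t + 4*t^2)/(a + 3)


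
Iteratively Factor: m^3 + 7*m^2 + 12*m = (m + 4)*(m^2 + 3*m) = m*(m + 4)*(m + 3)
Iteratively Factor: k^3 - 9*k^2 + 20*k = (k - 4)*(k^2 - 5*k) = k*(k - 4)*(k - 5)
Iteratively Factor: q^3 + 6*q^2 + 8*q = (q + 4)*(q^2 + 2*q) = (q + 2)*(q + 4)*(q)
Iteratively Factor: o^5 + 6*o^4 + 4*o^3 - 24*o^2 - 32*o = (o + 2)*(o^4 + 4*o^3 - 4*o^2 - 16*o) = (o - 2)*(o + 2)*(o^3 + 6*o^2 + 8*o) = (o - 2)*(o + 2)*(o + 4)*(o^2 + 2*o) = (o - 2)*(o + 2)^2*(o + 4)*(o)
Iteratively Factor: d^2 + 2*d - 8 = (d - 2)*(d + 4)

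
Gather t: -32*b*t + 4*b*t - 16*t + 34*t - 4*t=t*(14 - 28*b)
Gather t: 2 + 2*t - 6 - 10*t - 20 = -8*t - 24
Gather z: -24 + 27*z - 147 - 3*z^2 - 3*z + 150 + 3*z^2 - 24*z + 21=0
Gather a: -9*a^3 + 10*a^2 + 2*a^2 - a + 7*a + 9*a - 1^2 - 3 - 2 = -9*a^3 + 12*a^2 + 15*a - 6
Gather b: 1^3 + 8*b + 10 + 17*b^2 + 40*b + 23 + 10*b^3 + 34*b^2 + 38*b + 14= 10*b^3 + 51*b^2 + 86*b + 48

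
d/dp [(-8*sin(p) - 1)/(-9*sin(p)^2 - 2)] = 2*(-36*sin(p)^2 - 9*sin(p) + 8)*cos(p)/(9*sin(p)^2 + 2)^2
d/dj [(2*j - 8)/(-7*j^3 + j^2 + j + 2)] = 2*(-7*j^3 + j^2 + j - (j - 4)*(-21*j^2 + 2*j + 1) + 2)/(-7*j^3 + j^2 + j + 2)^2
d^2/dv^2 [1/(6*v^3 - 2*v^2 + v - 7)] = 2*(2*(1 - 9*v)*(6*v^3 - 2*v^2 + v - 7) + (18*v^2 - 4*v + 1)^2)/(6*v^3 - 2*v^2 + v - 7)^3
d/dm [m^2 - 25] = 2*m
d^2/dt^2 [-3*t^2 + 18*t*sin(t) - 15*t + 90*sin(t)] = -18*t*sin(t) - 90*sin(t) + 36*cos(t) - 6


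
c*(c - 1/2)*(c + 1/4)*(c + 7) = c^4 + 27*c^3/4 - 15*c^2/8 - 7*c/8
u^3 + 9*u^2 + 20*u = u*(u + 4)*(u + 5)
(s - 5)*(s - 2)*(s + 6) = s^3 - s^2 - 32*s + 60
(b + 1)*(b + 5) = b^2 + 6*b + 5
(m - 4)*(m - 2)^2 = m^3 - 8*m^2 + 20*m - 16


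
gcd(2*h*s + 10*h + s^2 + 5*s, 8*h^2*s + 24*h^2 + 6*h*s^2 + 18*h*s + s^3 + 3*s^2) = 2*h + s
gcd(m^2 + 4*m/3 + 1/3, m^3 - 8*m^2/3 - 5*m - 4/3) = m^2 + 4*m/3 + 1/3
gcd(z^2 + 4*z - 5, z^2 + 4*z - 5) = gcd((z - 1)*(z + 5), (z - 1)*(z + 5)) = z^2 + 4*z - 5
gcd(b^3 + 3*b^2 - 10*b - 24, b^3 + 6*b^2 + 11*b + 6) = b + 2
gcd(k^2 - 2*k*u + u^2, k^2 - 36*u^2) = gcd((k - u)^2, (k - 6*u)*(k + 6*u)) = 1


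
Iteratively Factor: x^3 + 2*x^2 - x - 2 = (x + 1)*(x^2 + x - 2) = (x + 1)*(x + 2)*(x - 1)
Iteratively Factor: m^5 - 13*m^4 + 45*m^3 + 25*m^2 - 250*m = (m)*(m^4 - 13*m^3 + 45*m^2 + 25*m - 250) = m*(m + 2)*(m^3 - 15*m^2 + 75*m - 125) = m*(m - 5)*(m + 2)*(m^2 - 10*m + 25) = m*(m - 5)^2*(m + 2)*(m - 5)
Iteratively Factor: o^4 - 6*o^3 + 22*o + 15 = (o + 1)*(o^3 - 7*o^2 + 7*o + 15) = (o - 5)*(o + 1)*(o^2 - 2*o - 3) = (o - 5)*(o + 1)^2*(o - 3)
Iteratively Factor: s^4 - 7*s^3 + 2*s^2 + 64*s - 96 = (s - 4)*(s^3 - 3*s^2 - 10*s + 24) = (s - 4)^2*(s^2 + s - 6) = (s - 4)^2*(s - 2)*(s + 3)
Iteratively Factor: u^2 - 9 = (u + 3)*(u - 3)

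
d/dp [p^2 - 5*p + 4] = 2*p - 5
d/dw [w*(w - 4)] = 2*w - 4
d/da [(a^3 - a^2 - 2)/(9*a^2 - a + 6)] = (a*(3*a - 2)*(9*a^2 - a + 6) + (18*a - 1)*(-a^3 + a^2 + 2))/(9*a^2 - a + 6)^2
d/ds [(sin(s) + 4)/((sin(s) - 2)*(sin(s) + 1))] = (-8*sin(s) + cos(s)^2 + 1)*cos(s)/((sin(s) - 2)^2*(sin(s) + 1)^2)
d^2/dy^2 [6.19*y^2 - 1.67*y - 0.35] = 12.3800000000000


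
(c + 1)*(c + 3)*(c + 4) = c^3 + 8*c^2 + 19*c + 12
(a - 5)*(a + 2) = a^2 - 3*a - 10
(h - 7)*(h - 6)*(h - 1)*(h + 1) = h^4 - 13*h^3 + 41*h^2 + 13*h - 42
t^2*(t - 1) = t^3 - t^2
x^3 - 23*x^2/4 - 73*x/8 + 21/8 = (x - 7)*(x - 1/4)*(x + 3/2)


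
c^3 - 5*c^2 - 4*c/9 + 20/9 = (c - 5)*(c - 2/3)*(c + 2/3)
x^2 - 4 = (x - 2)*(x + 2)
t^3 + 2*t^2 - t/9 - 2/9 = (t - 1/3)*(t + 1/3)*(t + 2)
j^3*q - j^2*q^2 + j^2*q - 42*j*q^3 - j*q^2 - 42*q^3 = (j - 7*q)*(j + 6*q)*(j*q + q)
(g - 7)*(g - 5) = g^2 - 12*g + 35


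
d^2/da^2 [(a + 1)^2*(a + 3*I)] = 6*a + 4 + 6*I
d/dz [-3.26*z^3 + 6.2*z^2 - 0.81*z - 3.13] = -9.78*z^2 + 12.4*z - 0.81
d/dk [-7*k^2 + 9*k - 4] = 9 - 14*k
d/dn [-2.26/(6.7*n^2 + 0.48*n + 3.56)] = (30.284*n + 1.0848)/(6.7*n^2 + 0.48*n + 3.56)^2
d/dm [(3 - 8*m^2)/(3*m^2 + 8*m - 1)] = 2*(-32*m^2 - m - 12)/(9*m^4 + 48*m^3 + 58*m^2 - 16*m + 1)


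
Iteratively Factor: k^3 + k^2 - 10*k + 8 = (k - 1)*(k^2 + 2*k - 8) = (k - 1)*(k + 4)*(k - 2)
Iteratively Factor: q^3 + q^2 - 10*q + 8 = (q - 1)*(q^2 + 2*q - 8) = (q - 1)*(q + 4)*(q - 2)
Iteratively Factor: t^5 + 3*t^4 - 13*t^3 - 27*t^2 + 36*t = (t - 3)*(t^4 + 6*t^3 + 5*t^2 - 12*t) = (t - 3)*(t - 1)*(t^3 + 7*t^2 + 12*t) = (t - 3)*(t - 1)*(t + 3)*(t^2 + 4*t) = t*(t - 3)*(t - 1)*(t + 3)*(t + 4)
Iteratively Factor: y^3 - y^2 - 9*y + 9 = (y - 1)*(y^2 - 9) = (y - 3)*(y - 1)*(y + 3)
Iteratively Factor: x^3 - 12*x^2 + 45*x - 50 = (x - 5)*(x^2 - 7*x + 10) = (x - 5)^2*(x - 2)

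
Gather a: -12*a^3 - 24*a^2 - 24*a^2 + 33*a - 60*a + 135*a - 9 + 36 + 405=-12*a^3 - 48*a^2 + 108*a + 432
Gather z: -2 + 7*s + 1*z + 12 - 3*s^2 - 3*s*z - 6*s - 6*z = -3*s^2 + s + z*(-3*s - 5) + 10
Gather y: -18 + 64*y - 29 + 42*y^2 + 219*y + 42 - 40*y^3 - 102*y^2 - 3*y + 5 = -40*y^3 - 60*y^2 + 280*y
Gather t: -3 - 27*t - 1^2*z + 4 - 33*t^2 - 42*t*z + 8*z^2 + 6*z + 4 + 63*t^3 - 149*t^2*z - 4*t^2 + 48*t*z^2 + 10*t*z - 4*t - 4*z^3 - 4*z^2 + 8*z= 63*t^3 + t^2*(-149*z - 37) + t*(48*z^2 - 32*z - 31) - 4*z^3 + 4*z^2 + 13*z + 5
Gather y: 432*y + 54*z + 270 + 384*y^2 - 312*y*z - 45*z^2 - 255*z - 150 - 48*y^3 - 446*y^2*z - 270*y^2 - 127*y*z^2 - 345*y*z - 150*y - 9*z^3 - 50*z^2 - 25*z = -48*y^3 + y^2*(114 - 446*z) + y*(-127*z^2 - 657*z + 282) - 9*z^3 - 95*z^2 - 226*z + 120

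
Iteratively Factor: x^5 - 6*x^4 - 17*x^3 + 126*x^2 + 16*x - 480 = (x - 4)*(x^4 - 2*x^3 - 25*x^2 + 26*x + 120) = (x - 5)*(x - 4)*(x^3 + 3*x^2 - 10*x - 24) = (x - 5)*(x - 4)*(x - 3)*(x^2 + 6*x + 8) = (x - 5)*(x - 4)*(x - 3)*(x + 4)*(x + 2)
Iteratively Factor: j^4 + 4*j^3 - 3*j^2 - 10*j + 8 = (j + 2)*(j^3 + 2*j^2 - 7*j + 4) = (j - 1)*(j + 2)*(j^2 + 3*j - 4) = (j - 1)*(j + 2)*(j + 4)*(j - 1)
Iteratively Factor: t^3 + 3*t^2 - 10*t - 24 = (t + 2)*(t^2 + t - 12) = (t + 2)*(t + 4)*(t - 3)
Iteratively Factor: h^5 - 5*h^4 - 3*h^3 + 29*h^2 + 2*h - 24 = (h - 3)*(h^4 - 2*h^3 - 9*h^2 + 2*h + 8) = (h - 3)*(h + 1)*(h^3 - 3*h^2 - 6*h + 8) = (h - 3)*(h + 1)*(h + 2)*(h^2 - 5*h + 4) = (h - 4)*(h - 3)*(h + 1)*(h + 2)*(h - 1)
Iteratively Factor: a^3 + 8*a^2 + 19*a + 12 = (a + 1)*(a^2 + 7*a + 12) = (a + 1)*(a + 3)*(a + 4)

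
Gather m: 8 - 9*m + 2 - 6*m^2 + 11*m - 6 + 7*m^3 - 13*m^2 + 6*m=7*m^3 - 19*m^2 + 8*m + 4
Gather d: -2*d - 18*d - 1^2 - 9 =-20*d - 10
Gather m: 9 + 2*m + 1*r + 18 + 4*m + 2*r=6*m + 3*r + 27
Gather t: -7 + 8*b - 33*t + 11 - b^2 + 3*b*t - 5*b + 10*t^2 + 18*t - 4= -b^2 + 3*b + 10*t^2 + t*(3*b - 15)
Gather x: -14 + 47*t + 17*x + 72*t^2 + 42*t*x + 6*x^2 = 72*t^2 + 47*t + 6*x^2 + x*(42*t + 17) - 14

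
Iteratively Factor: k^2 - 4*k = (k)*(k - 4)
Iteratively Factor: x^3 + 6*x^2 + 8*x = (x)*(x^2 + 6*x + 8) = x*(x + 4)*(x + 2)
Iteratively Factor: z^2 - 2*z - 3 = (z - 3)*(z + 1)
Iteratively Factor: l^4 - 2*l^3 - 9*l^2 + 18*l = (l + 3)*(l^3 - 5*l^2 + 6*l) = (l - 2)*(l + 3)*(l^2 - 3*l) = l*(l - 2)*(l + 3)*(l - 3)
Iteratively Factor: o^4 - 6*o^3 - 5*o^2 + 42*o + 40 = (o - 5)*(o^3 - o^2 - 10*o - 8) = (o - 5)*(o - 4)*(o^2 + 3*o + 2) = (o - 5)*(o - 4)*(o + 2)*(o + 1)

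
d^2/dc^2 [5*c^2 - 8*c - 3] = 10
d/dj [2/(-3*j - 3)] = 2/(3*(j + 1)^2)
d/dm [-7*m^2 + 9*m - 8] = 9 - 14*m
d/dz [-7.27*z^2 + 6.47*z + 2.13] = 6.47 - 14.54*z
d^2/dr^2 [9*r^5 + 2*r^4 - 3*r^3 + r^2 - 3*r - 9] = 180*r^3 + 24*r^2 - 18*r + 2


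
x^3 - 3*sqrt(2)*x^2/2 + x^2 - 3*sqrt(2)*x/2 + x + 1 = (x + 1)*(x - sqrt(2))*(x - sqrt(2)/2)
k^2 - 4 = (k - 2)*(k + 2)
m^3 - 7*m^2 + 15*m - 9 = (m - 3)^2*(m - 1)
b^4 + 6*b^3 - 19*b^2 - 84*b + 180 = (b - 3)*(b - 2)*(b + 5)*(b + 6)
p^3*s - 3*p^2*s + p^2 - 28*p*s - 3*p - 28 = (p - 7)*(p + 4)*(p*s + 1)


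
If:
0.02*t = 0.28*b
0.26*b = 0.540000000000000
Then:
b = 2.08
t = 29.08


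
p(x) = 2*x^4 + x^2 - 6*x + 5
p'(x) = 8*x^3 + 2*x - 6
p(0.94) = 1.81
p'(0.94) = 2.52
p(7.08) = 5037.96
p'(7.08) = 2847.32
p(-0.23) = 6.44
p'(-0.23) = -6.56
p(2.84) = 126.13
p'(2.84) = 182.93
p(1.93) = 24.89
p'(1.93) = 55.37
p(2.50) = 74.38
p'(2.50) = 124.00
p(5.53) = 1872.78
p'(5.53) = 1357.96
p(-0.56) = 8.87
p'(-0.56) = -8.52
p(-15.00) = 101570.00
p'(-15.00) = -27036.00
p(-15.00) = 101570.00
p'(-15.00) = -27036.00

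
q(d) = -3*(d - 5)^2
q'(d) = 30 - 6*d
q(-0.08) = -77.42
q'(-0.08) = 30.48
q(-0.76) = -99.53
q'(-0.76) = 34.56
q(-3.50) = -216.75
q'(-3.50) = 51.00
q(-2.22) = -156.39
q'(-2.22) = 43.32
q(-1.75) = -136.69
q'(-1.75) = 40.50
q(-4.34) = -261.71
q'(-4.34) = 56.04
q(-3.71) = -227.59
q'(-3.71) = 52.26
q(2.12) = -24.88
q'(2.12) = 17.28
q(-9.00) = -588.00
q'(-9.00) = 84.00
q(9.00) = -48.00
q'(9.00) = -24.00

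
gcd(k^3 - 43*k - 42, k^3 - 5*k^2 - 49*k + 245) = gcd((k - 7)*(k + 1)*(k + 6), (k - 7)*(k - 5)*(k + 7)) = k - 7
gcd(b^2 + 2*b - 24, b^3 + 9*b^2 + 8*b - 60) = b + 6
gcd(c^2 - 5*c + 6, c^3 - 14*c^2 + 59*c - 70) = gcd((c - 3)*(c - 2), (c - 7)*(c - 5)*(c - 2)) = c - 2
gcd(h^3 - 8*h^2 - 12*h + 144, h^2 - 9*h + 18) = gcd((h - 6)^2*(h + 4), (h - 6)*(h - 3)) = h - 6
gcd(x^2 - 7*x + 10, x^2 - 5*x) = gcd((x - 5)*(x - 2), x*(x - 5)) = x - 5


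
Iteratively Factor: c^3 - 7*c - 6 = (c + 2)*(c^2 - 2*c - 3) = (c + 1)*(c + 2)*(c - 3)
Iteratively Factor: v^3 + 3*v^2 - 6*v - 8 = (v + 1)*(v^2 + 2*v - 8) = (v - 2)*(v + 1)*(v + 4)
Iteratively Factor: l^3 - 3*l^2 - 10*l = (l - 5)*(l^2 + 2*l) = (l - 5)*(l + 2)*(l)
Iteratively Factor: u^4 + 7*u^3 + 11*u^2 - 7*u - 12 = (u + 1)*(u^3 + 6*u^2 + 5*u - 12) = (u - 1)*(u + 1)*(u^2 + 7*u + 12) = (u - 1)*(u + 1)*(u + 4)*(u + 3)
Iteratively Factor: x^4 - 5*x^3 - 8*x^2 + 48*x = (x + 3)*(x^3 - 8*x^2 + 16*x) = (x - 4)*(x + 3)*(x^2 - 4*x) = (x - 4)^2*(x + 3)*(x)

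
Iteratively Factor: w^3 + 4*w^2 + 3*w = (w + 3)*(w^2 + w) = w*(w + 3)*(w + 1)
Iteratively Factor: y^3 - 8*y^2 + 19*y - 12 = (y - 1)*(y^2 - 7*y + 12) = (y - 4)*(y - 1)*(y - 3)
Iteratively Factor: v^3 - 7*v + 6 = (v + 3)*(v^2 - 3*v + 2) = (v - 2)*(v + 3)*(v - 1)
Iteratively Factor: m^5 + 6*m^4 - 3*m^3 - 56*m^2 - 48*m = (m - 3)*(m^4 + 9*m^3 + 24*m^2 + 16*m) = m*(m - 3)*(m^3 + 9*m^2 + 24*m + 16) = m*(m - 3)*(m + 4)*(m^2 + 5*m + 4) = m*(m - 3)*(m + 1)*(m + 4)*(m + 4)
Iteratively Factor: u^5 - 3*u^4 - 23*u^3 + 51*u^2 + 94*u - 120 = (u + 4)*(u^4 - 7*u^3 + 5*u^2 + 31*u - 30) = (u - 3)*(u + 4)*(u^3 - 4*u^2 - 7*u + 10) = (u - 3)*(u - 1)*(u + 4)*(u^2 - 3*u - 10) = (u - 5)*(u - 3)*(u - 1)*(u + 4)*(u + 2)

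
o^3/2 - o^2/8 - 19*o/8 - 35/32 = (o/2 + 1/4)*(o - 5/2)*(o + 7/4)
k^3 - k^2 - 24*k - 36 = (k - 6)*(k + 2)*(k + 3)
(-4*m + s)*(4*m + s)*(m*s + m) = -16*m^3*s - 16*m^3 + m*s^3 + m*s^2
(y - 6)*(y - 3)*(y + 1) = y^3 - 8*y^2 + 9*y + 18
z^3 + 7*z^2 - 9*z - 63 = (z - 3)*(z + 3)*(z + 7)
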